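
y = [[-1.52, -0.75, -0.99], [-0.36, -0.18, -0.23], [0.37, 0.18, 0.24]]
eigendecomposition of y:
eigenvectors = [[(-0.95+0j), 0.37+0.37j, 0.37-0.37j],[(-0.23+0j), -0.64+0.00j, (-0.64-0j)],[0.23+0.00j, (-0.08-0.56j), (-0.08+0.56j)]]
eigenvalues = [(-1.46+0j), (-0+0j), (-0-0j)]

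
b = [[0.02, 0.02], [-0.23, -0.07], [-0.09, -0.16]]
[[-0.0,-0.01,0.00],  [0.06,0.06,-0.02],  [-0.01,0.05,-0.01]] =b@[[-0.35, -0.22, 0.1], [0.24, -0.16, -0.01]]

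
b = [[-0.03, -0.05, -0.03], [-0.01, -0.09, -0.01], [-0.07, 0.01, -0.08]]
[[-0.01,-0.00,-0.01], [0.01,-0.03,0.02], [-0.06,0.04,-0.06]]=b@[[0.53, -0.23, 0.28], [-0.23, 0.38, -0.26], [0.28, -0.26, 0.44]]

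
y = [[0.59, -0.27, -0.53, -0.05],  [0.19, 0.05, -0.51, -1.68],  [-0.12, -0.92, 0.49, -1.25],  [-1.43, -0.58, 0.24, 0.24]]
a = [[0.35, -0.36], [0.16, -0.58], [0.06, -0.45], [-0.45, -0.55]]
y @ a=[[0.15,0.21], [0.8,1.06], [0.40,1.04], [-0.69,0.61]]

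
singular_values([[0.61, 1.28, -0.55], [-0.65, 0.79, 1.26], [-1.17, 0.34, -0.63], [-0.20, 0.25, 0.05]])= [1.67, 1.53, 1.34]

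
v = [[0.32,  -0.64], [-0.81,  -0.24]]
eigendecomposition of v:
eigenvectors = [[0.79,0.52], [-0.61,0.85]]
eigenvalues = [0.81, -0.73]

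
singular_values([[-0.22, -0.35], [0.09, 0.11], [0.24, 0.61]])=[0.78, 0.07]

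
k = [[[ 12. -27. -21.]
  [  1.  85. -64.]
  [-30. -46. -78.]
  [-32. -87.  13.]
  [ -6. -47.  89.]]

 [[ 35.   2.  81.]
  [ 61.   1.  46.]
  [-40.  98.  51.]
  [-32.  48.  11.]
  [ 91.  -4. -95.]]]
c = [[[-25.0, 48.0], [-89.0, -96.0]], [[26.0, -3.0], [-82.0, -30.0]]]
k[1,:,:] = [[35.0, 2.0, 81.0], [61.0, 1.0, 46.0], [-40.0, 98.0, 51.0], [-32.0, 48.0, 11.0], [91.0, -4.0, -95.0]]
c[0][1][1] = -96.0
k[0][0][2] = -21.0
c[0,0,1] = 48.0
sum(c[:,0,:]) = 46.0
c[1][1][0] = -82.0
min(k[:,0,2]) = -21.0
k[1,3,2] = 11.0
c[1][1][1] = -30.0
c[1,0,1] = -3.0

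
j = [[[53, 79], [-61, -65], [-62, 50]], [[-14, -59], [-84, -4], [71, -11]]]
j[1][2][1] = -11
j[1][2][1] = -11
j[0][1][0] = -61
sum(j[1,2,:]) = 60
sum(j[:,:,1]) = -10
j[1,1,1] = -4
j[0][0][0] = 53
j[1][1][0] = -84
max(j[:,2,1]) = 50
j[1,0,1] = -59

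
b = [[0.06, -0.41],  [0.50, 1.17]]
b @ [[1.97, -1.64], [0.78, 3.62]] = [[-0.2, -1.58],[1.9, 3.42]]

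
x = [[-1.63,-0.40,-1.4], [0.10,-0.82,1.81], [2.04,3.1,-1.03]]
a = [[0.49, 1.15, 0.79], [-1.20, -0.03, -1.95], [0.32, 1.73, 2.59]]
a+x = [[-1.14,  0.75,  -0.61],[-1.1,  -0.85,  -0.14],[2.36,  4.83,  1.56]]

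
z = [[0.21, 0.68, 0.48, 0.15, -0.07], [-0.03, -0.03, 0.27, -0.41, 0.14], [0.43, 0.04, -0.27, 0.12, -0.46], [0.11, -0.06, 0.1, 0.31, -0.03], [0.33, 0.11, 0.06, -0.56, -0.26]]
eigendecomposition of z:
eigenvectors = [[0.09-0.21j, (0.09+0.21j), (0.38+0j), -0.28+0.00j, (0.58+0j)],  [(0.48+0.24j), 0.48-0.24j, -0.35+0.00j, -0.46+0.00j, (0.12+0j)],  [-0.75+0.00j, (-0.75-0j), 0.48+0.00j, 0.30+0.00j, -0.32+0.00j],  [(0.09+0.08j), 0.09-0.08j, 0.63+0.00j, (0.5+0j), -0.01+0.00j],  [(-0.18+0.23j), (-0.18-0.23j), (-0.32+0j), -0.61+0.00j, 0.74+0.00j]]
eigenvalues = [(-0.47+0.23j), (-0.47-0.23j), (0.5+0j), (0.4+0j), (-0+0j)]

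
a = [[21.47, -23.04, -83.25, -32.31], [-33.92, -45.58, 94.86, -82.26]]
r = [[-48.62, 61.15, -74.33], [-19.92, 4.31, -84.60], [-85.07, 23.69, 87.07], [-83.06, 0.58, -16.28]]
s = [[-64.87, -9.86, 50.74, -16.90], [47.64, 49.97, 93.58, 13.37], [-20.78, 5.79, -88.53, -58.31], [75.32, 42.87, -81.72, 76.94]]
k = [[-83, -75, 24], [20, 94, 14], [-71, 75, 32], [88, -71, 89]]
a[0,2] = -83.25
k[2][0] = -71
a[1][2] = 94.86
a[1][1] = -45.58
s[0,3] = -16.9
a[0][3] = -32.31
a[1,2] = 94.86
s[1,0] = 47.64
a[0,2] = -83.25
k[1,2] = 14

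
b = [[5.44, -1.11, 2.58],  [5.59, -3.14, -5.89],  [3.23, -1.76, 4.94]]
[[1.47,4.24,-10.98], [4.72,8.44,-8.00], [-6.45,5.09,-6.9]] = b@ [[1.45, 0.31, -1.99], [3.18, -2.21, -0.49], [-1.12, 0.04, -0.27]]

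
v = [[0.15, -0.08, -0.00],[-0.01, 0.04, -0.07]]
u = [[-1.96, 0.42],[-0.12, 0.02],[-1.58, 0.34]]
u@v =[[-0.3, 0.17, -0.03], [-0.02, 0.01, -0.00], [-0.24, 0.14, -0.02]]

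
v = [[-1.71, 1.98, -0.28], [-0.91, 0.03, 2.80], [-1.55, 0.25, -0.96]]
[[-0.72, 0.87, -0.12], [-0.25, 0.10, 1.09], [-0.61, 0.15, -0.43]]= v @ [[0.37, -0.04, 0.03], [-0.04, 0.41, 0.02], [0.03, 0.02, 0.40]]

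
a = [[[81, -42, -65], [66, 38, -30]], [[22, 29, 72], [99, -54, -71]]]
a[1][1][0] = 99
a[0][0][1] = -42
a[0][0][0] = 81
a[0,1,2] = -30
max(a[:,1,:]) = 99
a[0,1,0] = 66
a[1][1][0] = 99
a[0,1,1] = 38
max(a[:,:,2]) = 72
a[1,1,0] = 99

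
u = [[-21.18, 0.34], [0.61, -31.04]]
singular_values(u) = [31.06, 21.16]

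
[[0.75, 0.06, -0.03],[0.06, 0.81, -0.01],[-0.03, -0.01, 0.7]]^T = [[0.75, 0.06, -0.03], [0.06, 0.81, -0.01], [-0.03, -0.01, 0.7]]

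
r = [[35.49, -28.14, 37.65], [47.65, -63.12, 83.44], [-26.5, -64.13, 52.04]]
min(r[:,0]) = -26.5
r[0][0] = 35.49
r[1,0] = 47.65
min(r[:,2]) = 37.65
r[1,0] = 47.65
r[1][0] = 47.65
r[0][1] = -28.14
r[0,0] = 35.49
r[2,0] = -26.5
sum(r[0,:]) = 45.0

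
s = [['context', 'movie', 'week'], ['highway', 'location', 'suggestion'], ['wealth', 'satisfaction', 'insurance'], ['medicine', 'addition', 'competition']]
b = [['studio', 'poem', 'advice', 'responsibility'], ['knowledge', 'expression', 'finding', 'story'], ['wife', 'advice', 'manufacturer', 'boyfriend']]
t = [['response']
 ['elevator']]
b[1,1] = 'expression'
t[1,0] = 'elevator'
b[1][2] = 'finding'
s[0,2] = 'week'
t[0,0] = 'response'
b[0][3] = 'responsibility'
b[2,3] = 'boyfriend'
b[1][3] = 'story'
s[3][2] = 'competition'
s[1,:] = ['highway', 'location', 'suggestion']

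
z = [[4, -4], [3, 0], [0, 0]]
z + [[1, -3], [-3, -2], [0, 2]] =[[5, -7], [0, -2], [0, 2]]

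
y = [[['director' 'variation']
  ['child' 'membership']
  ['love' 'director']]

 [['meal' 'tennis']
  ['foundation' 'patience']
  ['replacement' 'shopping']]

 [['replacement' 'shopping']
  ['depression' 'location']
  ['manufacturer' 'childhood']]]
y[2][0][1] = 'shopping'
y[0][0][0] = 'director'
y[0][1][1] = 'membership'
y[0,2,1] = 'director'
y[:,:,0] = [['director', 'child', 'love'], ['meal', 'foundation', 'replacement'], ['replacement', 'depression', 'manufacturer']]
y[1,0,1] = 'tennis'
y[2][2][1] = 'childhood'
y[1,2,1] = 'shopping'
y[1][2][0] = 'replacement'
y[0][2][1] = 'director'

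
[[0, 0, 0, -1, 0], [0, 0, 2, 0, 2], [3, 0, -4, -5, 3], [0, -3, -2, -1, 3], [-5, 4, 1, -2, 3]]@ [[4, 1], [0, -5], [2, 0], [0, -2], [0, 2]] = [[0, 2], [4, 4], [4, 19], [-4, 23], [-18, -15]]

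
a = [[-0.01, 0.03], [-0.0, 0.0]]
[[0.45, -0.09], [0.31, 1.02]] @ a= [[-0.00, 0.01], [-0.0, 0.01]]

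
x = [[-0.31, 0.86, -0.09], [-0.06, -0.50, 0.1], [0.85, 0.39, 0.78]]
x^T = [[-0.31, -0.06, 0.85], [0.86, -0.50, 0.39], [-0.09, 0.1, 0.78]]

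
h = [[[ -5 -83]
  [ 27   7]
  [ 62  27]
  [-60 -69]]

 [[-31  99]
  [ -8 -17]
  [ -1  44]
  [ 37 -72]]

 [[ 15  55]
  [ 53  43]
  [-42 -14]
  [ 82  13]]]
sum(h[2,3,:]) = 95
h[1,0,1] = 99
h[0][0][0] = -5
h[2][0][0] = 15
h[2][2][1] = -14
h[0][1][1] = 7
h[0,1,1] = 7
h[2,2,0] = -42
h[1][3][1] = -72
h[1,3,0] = 37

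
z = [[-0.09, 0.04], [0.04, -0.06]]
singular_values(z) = [0.12, 0.03]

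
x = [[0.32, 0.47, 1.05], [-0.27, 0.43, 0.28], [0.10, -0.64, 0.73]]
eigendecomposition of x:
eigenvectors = [[(0.82+0j), 0.82-0.00j, 0.81+0.00j], [0.26+0.38j, (0.26-0.38j), -0.11+0.00j], [-0.18+0.29j, -0.18-0.29j, 0.57+0.00j]]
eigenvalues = [(0.24+0.59j), (0.24-0.59j), (0.99+0j)]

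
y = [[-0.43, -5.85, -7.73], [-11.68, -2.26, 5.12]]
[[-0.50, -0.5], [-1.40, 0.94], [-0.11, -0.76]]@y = [[6.06, 4.06, 1.31], [-10.38, 6.07, 15.63], [8.92, 2.36, -3.04]]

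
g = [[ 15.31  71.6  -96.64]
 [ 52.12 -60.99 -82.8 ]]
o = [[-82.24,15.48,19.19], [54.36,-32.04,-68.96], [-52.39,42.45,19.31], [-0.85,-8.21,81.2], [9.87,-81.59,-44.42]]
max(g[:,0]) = 52.12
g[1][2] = -82.8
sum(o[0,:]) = -47.56999999999999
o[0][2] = 19.19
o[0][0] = -82.24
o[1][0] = 54.36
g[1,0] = 52.12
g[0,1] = 71.6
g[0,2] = -96.64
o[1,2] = -68.96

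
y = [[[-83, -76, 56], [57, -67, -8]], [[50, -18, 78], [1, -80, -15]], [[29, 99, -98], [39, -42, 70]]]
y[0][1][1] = -67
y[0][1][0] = 57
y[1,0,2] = 78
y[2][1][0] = 39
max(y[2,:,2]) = 70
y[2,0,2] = -98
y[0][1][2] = -8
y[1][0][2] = 78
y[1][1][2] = -15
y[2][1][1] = -42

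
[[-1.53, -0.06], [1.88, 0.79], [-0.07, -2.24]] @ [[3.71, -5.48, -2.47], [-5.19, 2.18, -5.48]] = [[-5.36,8.25,4.11],[2.87,-8.58,-8.97],[11.37,-4.50,12.45]]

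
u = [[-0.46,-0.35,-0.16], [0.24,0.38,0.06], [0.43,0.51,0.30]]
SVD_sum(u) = [[-0.38,-0.41,-0.19], [0.28,0.30,0.14], [0.47,0.51,0.23]] + [[-0.05, 0.06, -0.03], [-0.07, 0.07, -0.03], [-0.0, 0.0, -0.00]] + [[-0.03, -0.00, 0.05], [0.02, 0.0, -0.05], [-0.03, -0.00, 0.07]]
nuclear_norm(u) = 1.28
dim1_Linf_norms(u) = [0.46, 0.38, 0.51]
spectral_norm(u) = 1.03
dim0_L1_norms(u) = [1.13, 1.24, 0.52]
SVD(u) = [[-0.57, -0.63, 0.52],[0.42, -0.77, -0.47],[0.70, -0.05, 0.71]] @ diag([1.034186717145061, 0.13492251284212675, 0.11204351658658085]) @ [[0.64, 0.7, 0.32], [0.63, -0.72, 0.3], [-0.44, -0.01, 0.90]]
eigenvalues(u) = [-0.27, 0.3, 0.19]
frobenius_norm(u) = 1.05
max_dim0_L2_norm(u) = 0.73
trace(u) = 0.22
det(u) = -0.02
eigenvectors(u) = [[0.87,0.31,-0.23], [-0.28,-0.27,-0.01], [-0.4,-0.91,0.97]]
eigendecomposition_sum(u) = [[-0.35, -0.12, -0.09],[0.11, 0.04, 0.03],[0.16, 0.06, 0.04]] + [[-0.14, -0.39, -0.04], [0.12, 0.33, 0.03], [0.42, 1.12, 0.12]] + [[0.04, 0.16, -0.03],[0.0, 0.01, -0.00],[-0.15, -0.66, 0.14]]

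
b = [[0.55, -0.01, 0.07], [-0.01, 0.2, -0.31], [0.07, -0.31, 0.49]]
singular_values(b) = [0.71, 0.53, 0.0]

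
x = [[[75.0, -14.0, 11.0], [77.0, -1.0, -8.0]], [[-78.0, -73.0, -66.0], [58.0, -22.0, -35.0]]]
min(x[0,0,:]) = -14.0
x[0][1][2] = -8.0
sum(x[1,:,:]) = -216.0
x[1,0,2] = -66.0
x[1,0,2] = -66.0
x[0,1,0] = 77.0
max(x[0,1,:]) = 77.0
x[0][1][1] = -1.0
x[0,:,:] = [[75.0, -14.0, 11.0], [77.0, -1.0, -8.0]]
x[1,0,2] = -66.0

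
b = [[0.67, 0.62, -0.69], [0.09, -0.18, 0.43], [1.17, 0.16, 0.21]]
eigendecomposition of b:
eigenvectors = [[-0.02-0.51j, -0.02+0.51j, (0.15+0j)], [-0.26+0.29j, -0.26-0.29j, -0.79+0.00j], [-0.77+0.00j, -0.77-0.00j, (-0.59+0j)]]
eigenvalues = [(0.29+0.71j), (0.29-0.71j), (0.12+0j)]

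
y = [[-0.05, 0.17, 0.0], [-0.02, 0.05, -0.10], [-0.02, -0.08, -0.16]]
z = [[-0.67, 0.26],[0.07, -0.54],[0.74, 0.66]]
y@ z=[[0.05, -0.1], [-0.06, -0.10], [-0.11, -0.07]]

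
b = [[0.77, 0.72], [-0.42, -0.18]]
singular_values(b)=[1.14, 0.14]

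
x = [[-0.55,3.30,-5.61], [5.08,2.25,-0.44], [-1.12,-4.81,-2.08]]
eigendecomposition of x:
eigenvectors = [[0.60+0.00j, -0.68+0.00j, (-0.68-0j)], [(0.67+0j), 0.44+0.26j, 0.44-0.26j], [(-0.43+0j), (-0.13+0.52j), -0.13-0.52j]]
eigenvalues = [(7.09+0j), (-3.73+3.01j), (-3.73-3.01j)]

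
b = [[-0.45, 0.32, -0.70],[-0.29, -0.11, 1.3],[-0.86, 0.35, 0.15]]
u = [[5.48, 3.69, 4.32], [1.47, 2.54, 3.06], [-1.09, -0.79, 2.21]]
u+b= [[5.03, 4.01, 3.62], [1.18, 2.43, 4.36], [-1.95, -0.44, 2.36]]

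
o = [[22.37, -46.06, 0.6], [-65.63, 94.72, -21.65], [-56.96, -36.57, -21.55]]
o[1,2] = -21.65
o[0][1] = -46.06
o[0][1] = -46.06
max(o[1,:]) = 94.72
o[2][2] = -21.55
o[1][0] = -65.63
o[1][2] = -21.65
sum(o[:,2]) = -42.599999999999994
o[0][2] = 0.6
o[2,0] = -56.96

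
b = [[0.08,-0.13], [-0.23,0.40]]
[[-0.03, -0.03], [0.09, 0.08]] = b @ [[-0.09, -0.09], [0.17, 0.16]]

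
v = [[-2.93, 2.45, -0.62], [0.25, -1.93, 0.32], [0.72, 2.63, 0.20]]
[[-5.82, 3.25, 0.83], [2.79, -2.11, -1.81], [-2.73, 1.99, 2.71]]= v @ [[0.85, -0.12, 0.61], [-1.29, 0.88, 0.91], [0.27, -1.19, -0.63]]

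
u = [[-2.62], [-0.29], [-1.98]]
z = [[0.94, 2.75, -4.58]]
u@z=[[-2.46, -7.2, 12.00], [-0.27, -0.80, 1.33], [-1.86, -5.44, 9.07]]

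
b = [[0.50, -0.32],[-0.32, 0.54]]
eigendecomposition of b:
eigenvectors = [[-0.73, 0.68],[-0.68, -0.73]]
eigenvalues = [0.2, 0.84]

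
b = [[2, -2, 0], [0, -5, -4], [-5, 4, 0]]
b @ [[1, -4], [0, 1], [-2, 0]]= [[2, -10], [8, -5], [-5, 24]]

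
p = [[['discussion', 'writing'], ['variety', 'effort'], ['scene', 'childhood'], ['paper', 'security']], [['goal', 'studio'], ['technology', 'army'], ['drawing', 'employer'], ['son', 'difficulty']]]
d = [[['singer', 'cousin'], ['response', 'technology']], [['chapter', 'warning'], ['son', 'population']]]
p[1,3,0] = 'son'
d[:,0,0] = ['singer', 'chapter']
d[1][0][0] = 'chapter'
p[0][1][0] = 'variety'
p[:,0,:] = [['discussion', 'writing'], ['goal', 'studio']]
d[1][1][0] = 'son'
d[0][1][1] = 'technology'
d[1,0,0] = 'chapter'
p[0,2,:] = ['scene', 'childhood']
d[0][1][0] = 'response'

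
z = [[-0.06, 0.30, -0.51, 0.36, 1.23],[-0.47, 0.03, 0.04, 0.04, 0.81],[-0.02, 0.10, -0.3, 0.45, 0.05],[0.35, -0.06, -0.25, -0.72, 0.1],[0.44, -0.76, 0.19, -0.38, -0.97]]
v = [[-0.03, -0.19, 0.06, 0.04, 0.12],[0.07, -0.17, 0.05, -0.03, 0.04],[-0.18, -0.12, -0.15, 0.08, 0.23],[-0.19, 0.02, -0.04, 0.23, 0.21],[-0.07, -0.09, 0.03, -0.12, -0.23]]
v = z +[[0.03, -0.49, 0.57, -0.32, -1.11], [0.54, -0.2, 0.01, -0.07, -0.77], [-0.16, -0.22, 0.15, -0.37, 0.18], [-0.54, 0.08, 0.21, 0.95, 0.11], [-0.51, 0.67, -0.16, 0.26, 0.74]]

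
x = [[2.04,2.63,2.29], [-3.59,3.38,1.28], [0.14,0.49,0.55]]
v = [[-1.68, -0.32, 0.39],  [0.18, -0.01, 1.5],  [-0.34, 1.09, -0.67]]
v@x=[[-2.22, -5.31, -4.04], [0.61, 1.17, 1.22], [-4.70, 2.46, 0.25]]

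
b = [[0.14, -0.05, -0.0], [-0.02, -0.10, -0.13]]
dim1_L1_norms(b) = [0.19, 0.25]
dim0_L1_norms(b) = [0.16, 0.15, 0.13]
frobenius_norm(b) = 0.22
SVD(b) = [[0.34, 0.94], [0.94, -0.34]] @ diag([0.16764807566204054, 0.14592505859794855]) @ [[0.18, -0.66, -0.73], [0.95, -0.09, 0.31]]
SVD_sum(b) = [[0.01, -0.04, -0.04], [0.03, -0.1, -0.11]] + [[0.13, -0.01, 0.04], [-0.05, 0.00, -0.02]]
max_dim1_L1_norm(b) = 0.25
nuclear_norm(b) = 0.31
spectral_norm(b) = 0.17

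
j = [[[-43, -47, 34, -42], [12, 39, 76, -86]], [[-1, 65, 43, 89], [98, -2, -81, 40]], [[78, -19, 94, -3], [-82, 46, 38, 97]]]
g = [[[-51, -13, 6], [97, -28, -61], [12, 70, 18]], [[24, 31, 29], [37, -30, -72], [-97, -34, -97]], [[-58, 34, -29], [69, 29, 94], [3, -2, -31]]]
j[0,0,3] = -42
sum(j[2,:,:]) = 249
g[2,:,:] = [[-58, 34, -29], [69, 29, 94], [3, -2, -31]]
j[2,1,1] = 46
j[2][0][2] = 94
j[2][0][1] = -19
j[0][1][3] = -86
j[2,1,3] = 97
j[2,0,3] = -3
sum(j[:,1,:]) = 195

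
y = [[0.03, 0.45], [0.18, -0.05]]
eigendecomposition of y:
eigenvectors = [[0.88,-0.81], [0.48,0.59]]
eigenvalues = [0.28, -0.3]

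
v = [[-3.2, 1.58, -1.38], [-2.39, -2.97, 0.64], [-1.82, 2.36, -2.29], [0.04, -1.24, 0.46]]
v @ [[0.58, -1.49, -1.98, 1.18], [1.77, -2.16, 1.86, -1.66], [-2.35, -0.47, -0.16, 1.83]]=[[4.18, 2.00, 9.50, -8.92], [-8.15, 9.68, -0.89, 3.28], [8.5, -1.31, 8.36, -10.26], [-3.25, 2.4, -2.46, 2.95]]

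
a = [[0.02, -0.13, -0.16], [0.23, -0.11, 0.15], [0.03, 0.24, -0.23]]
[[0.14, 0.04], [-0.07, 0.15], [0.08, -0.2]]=a @ [[-0.03,0.19],[-0.30,-0.61],[-0.66,0.24]]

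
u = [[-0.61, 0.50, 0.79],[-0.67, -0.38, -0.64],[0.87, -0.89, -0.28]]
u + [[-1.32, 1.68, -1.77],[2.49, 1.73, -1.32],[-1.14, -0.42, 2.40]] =[[-1.93, 2.18, -0.98], [1.82, 1.35, -1.96], [-0.27, -1.31, 2.12]]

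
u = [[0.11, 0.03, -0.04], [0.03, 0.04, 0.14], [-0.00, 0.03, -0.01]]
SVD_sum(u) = [[-0.0, -0.01, -0.02], [0.01, 0.03, 0.14], [-0.00, -0.0, -0.00]] + [[0.11,0.04,-0.02], [0.02,0.01,-0.0], [0.01,0.00,-0.0]] + [[0.0, -0.00, 0.0], [-0.00, 0.0, -0.0], [-0.01, 0.03, -0.01]]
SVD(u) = [[0.15, -0.98, 0.09], [-0.99, -0.15, -0.0], [0.02, -0.09, -1.00]] @ diag([0.1492144829339655, 0.12065909837900424, 0.029604392598314176]) @ [[-0.09, -0.23, -0.97], [-0.93, -0.32, 0.16], [0.34, -0.92, 0.19]]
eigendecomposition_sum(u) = [[0.10, 0.04, 0.01], [0.06, 0.02, 0.01], [0.01, 0.01, 0.0]] + [[0.01,-0.02,-0.03],[-0.03,0.04,0.07],[-0.01,0.01,0.03]] + [[-0.00,0.01,-0.02], [0.0,-0.02,0.06], [-0.0,0.01,-0.04]]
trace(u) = 0.14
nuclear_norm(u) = 0.30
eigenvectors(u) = [[-0.85, 0.40, 0.27],[-0.51, -0.87, -0.82],[-0.11, -0.3, 0.51]]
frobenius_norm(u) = 0.19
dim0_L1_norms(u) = [0.14, 0.1, 0.19]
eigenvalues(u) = [0.12, 0.08, -0.06]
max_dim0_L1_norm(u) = 0.19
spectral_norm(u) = 0.15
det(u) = -0.00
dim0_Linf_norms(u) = [0.11, 0.04, 0.14]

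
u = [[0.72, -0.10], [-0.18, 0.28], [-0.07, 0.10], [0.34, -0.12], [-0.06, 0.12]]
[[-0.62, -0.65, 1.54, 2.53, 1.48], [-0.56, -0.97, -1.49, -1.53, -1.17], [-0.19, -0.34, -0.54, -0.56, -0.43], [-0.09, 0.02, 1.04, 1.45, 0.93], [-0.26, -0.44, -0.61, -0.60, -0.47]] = u @ [[-1.25, -1.51, 1.54, 3.03, 1.62], [-2.80, -4.42, -4.34, -3.52, -3.13]]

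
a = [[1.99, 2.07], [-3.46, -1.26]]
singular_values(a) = [4.56, 1.02]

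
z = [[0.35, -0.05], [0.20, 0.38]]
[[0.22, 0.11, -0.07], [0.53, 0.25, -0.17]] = z@[[0.77,0.37,-0.24],  [0.99,0.47,-0.31]]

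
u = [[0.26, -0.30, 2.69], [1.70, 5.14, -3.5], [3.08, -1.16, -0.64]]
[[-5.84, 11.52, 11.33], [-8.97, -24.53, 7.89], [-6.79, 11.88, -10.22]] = u @ [[-3.40, 3.31, -0.45], [-2.03, -3.43, 4.96], [-2.07, 3.58, 4.81]]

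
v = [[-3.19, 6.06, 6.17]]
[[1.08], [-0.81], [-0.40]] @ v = [[-3.45, 6.54, 6.66], [2.58, -4.91, -5.0], [1.28, -2.42, -2.47]]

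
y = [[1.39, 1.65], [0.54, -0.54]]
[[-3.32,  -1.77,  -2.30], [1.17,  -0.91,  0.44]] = y @ [[0.08, -1.50, -0.31],[-2.08, 0.19, -1.13]]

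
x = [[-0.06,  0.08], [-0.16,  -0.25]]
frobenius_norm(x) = 0.31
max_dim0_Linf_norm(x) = 0.25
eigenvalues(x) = [(-0.15+0.06j), (-0.15-0.06j)]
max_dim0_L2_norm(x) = 0.26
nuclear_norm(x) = 0.39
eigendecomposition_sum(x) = [[(-0.03+0.15j), (0.04+0.1j)], [-0.08-0.20j, -0.12-0.09j]] + [[-0.03-0.15j, 0.04-0.10j], [-0.08+0.20j, (-0.12+0.09j)]]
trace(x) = -0.31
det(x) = 0.03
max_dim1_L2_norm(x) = 0.3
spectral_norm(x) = 0.30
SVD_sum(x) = [[0.02,  0.03], [-0.15,  -0.26]] + [[-0.08, 0.05], [-0.01, 0.01]]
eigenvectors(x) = [[(-0.48-0.31j), (-0.48+0.31j)], [0.82+0.00j, 0.82-0.00j]]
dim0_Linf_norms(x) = [0.16, 0.25]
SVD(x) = [[0.13, -0.99],  [-0.99, -0.13]] @ diag([0.2991005984795681, 0.09294531719868504]) @ [[0.5, 0.86], [0.86, -0.50]]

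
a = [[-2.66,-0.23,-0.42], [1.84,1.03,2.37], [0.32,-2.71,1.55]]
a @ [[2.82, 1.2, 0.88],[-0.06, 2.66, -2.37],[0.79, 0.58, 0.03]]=[[-7.82, -4.05, -1.81], [7.00, 6.32, -0.75], [2.29, -5.93, 6.75]]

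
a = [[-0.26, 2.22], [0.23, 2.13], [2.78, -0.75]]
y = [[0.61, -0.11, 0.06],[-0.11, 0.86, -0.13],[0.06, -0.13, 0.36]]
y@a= [[-0.02, 1.07], [-0.13, 1.69], [0.96, -0.41]]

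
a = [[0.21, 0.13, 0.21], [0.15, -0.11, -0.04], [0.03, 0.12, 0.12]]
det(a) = 0.000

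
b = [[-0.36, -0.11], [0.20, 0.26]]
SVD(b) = [[-0.76, 0.65], [0.65, 0.76]] @ diag([0.47611407690256496, 0.1503841274045184]) @ [[0.85, 0.53], [-0.53, 0.85]]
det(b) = -0.07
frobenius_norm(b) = 0.50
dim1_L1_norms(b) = [0.47, 0.46]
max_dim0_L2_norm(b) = 0.41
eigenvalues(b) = [-0.32, 0.22]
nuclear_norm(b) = 0.63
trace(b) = -0.10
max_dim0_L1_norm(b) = 0.56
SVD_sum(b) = [[-0.31, -0.19], [0.26, 0.16]] + [[-0.05,0.08],[-0.06,0.1]]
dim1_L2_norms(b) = [0.38, 0.33]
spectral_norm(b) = 0.48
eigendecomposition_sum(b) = [[-0.34,-0.07], [0.12,0.02]] + [[-0.02,-0.04], [0.08,0.24]]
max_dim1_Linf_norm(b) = 0.36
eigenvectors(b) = [[-0.95,0.19], [0.32,-0.98]]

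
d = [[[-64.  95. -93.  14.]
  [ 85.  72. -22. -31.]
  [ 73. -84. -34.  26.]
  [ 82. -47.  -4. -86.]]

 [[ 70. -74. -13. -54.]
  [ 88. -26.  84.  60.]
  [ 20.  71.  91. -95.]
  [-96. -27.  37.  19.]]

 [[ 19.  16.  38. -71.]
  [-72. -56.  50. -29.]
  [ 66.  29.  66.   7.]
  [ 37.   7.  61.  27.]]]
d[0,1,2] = -22.0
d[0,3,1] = -47.0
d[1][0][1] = -74.0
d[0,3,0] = 82.0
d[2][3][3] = 27.0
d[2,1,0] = -72.0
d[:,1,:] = [[85.0, 72.0, -22.0, -31.0], [88.0, -26.0, 84.0, 60.0], [-72.0, -56.0, 50.0, -29.0]]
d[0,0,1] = 95.0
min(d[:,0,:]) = -93.0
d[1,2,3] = -95.0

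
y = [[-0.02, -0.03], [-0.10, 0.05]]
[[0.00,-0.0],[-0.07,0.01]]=y @ [[0.51, -0.06],[-0.37, 0.15]]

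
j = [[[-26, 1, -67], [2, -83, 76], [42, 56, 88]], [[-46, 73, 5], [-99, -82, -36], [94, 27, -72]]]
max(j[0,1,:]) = 76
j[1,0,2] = 5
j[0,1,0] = 2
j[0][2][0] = 42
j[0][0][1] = 1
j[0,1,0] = 2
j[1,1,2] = -36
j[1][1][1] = -82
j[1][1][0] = -99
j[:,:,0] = [[-26, 2, 42], [-46, -99, 94]]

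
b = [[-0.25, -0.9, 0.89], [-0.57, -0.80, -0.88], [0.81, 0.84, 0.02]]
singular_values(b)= [1.75, 1.27, 0.27]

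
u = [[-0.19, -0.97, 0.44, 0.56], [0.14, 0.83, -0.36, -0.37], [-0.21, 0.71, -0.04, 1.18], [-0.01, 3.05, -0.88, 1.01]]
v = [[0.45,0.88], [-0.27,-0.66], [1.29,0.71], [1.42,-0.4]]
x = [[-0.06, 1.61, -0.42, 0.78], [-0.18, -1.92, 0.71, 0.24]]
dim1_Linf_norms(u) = [0.97, 0.83, 1.18, 3.05]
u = v @ x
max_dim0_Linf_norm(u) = 3.05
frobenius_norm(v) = 2.41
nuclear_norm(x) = 3.44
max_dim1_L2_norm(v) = 1.48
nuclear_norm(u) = 5.12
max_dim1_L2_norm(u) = 3.33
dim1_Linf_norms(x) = [1.61, 1.92]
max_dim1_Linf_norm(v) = 1.42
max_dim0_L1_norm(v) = 3.43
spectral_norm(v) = 2.07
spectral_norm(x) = 2.66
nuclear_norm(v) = 3.31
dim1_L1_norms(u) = [2.16, 1.7, 2.14, 4.95]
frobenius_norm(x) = 2.77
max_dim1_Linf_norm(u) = 3.05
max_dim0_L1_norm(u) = 5.56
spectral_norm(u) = 3.66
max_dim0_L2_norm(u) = 3.38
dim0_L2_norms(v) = [1.99, 1.37]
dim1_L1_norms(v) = [1.33, 0.93, 2.0, 1.82]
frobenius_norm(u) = 3.94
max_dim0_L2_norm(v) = 1.99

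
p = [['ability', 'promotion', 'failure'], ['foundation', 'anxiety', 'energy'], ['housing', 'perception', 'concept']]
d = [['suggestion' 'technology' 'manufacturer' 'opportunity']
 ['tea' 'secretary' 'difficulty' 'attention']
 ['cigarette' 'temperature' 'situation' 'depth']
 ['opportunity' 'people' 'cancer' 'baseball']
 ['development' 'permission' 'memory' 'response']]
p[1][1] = 'anxiety'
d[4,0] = 'development'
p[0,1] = 'promotion'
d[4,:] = ['development', 'permission', 'memory', 'response']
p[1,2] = 'energy'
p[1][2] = 'energy'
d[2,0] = 'cigarette'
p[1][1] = 'anxiety'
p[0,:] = ['ability', 'promotion', 'failure']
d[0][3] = 'opportunity'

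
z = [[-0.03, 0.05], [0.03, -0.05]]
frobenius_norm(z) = 0.08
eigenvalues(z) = [0.0, -0.08]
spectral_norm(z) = 0.08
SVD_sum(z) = [[-0.03,0.05],[0.03,-0.05]] + [[-0.00, -0.00],[-0.0, -0.00]]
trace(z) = -0.08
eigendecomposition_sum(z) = [[0.0, 0.00], [0.00, 0.0]] + [[-0.03, 0.05], [0.03, -0.05]]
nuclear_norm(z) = 0.08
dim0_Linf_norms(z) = [0.03, 0.05]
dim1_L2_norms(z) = [0.06, 0.06]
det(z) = 0.00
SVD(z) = [[-0.71,  0.71], [0.71,  0.71]] @ diag([0.0824621125123532, 4.838091280761183e-18]) @ [[0.51, -0.86],[-0.86, -0.51]]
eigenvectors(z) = [[0.86, -0.71], [0.51, 0.71]]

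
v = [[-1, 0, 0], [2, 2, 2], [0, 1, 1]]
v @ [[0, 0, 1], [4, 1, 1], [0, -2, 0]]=[[0, 0, -1], [8, -2, 4], [4, -1, 1]]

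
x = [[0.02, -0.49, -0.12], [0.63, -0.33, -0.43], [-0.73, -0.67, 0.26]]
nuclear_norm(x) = 1.98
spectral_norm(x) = 1.13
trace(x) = -0.05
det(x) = -0.00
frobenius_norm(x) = 1.41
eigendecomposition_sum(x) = [[-0.28, 0.04, 0.17], [0.50, -0.07, -0.29], [-1.21, 0.17, 0.71]] + [[0.02, -0.01, -0.01], [-0.01, 0.01, 0.0], [0.04, -0.02, -0.02]] + [[0.28, -0.52, -0.28],[0.14, -0.27, -0.14],[0.44, -0.81, -0.44]]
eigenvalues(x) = [0.36, 0.01, -0.42]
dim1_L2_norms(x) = [0.5, 0.83, 1.02]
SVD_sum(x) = [[-0.13, -0.07, 0.06], [0.43, 0.23, -0.19], [-0.81, -0.44, 0.36]] + [[0.15, -0.42, -0.18], [0.20, -0.56, -0.24], [0.08, -0.23, -0.1]] + [[0.0, -0.00, 0.0],  [-0.00, 0.0, -0.00],  [-0.0, 0.00, -0.00]]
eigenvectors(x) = [[-0.21, 0.48, 0.52], [0.37, -0.20, 0.27], [-0.90, 0.86, 0.81]]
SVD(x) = [[0.14, -0.57, 0.81],[-0.47, -0.76, -0.45],[0.87, -0.32, -0.37]] @ diag([1.131829089327453, 0.8449618686895374, 0.0015339533478537011]) @ [[-0.82, -0.44, 0.36], [-0.31, 0.88, 0.37], [0.48, -0.19, 0.85]]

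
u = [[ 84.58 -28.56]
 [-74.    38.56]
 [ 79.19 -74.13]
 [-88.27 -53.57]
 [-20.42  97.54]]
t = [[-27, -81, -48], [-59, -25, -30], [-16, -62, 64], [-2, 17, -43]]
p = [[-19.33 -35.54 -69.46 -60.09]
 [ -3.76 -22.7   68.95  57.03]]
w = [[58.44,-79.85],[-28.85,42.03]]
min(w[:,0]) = -28.85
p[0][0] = -19.33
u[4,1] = 97.54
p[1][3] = 57.03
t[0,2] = -48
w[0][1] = -79.85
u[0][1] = -28.56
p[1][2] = 68.95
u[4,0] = -20.42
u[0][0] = 84.58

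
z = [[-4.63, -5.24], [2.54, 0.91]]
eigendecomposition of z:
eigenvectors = [[(0.82+0j), 0.82-0.00j], [-0.43-0.37j, (-0.43+0.37j)]]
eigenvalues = [(-1.86+2.37j), (-1.86-2.37j)]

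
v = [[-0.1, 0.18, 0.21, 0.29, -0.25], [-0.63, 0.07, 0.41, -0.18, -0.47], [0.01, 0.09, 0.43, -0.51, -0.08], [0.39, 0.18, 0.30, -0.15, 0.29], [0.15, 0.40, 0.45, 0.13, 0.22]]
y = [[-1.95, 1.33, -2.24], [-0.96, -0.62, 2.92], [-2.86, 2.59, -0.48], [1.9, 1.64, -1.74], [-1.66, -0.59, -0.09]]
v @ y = [[0.39,0.92,0.17], [0.43,0.16,1.77], [-2.17,0.28,0.93], [-2.56,0.77,-0.26], [-2.08,1.2,0.37]]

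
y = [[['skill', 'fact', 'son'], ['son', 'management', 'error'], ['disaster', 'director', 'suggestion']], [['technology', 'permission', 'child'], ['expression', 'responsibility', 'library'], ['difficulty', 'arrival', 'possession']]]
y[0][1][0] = 'son'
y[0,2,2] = 'suggestion'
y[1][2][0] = 'difficulty'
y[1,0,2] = 'child'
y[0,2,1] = 'director'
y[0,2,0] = 'disaster'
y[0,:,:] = [['skill', 'fact', 'son'], ['son', 'management', 'error'], ['disaster', 'director', 'suggestion']]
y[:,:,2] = [['son', 'error', 'suggestion'], ['child', 'library', 'possession']]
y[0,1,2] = 'error'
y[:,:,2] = [['son', 'error', 'suggestion'], ['child', 'library', 'possession']]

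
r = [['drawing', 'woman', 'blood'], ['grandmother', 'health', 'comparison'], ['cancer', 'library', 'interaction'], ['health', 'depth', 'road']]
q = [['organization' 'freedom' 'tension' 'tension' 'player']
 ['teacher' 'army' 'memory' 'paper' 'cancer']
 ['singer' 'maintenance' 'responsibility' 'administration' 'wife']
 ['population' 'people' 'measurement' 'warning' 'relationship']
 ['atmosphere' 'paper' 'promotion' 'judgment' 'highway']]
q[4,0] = 'atmosphere'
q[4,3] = 'judgment'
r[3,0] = 'health'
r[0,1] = 'woman'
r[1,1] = 'health'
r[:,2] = ['blood', 'comparison', 'interaction', 'road']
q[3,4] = 'relationship'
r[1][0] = 'grandmother'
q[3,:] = ['population', 'people', 'measurement', 'warning', 'relationship']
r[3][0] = 'health'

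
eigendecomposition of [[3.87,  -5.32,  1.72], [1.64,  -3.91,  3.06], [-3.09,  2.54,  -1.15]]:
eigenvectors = [[0.78, 0.64, -0.65], [-0.09, 0.77, -0.74], [-0.62, 0.02, -0.16]]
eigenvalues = [3.1, -2.47, -1.82]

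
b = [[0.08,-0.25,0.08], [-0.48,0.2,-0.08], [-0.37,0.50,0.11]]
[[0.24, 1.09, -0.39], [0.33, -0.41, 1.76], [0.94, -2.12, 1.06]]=b @ [[-1.4, -1.09, -3.42], [-0.07, -4.90, -0.05], [4.13, -0.63, -1.64]]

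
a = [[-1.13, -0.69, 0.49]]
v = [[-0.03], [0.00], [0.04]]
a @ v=[[0.05]]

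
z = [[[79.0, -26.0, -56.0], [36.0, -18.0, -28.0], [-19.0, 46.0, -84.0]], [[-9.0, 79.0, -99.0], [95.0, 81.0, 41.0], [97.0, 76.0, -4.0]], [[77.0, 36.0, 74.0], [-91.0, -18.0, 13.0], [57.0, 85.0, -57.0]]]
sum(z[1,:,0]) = 183.0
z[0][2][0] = -19.0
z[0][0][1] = -26.0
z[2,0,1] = 36.0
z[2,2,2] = -57.0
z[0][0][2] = -56.0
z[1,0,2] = -99.0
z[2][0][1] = 36.0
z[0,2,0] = -19.0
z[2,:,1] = [36.0, -18.0, 85.0]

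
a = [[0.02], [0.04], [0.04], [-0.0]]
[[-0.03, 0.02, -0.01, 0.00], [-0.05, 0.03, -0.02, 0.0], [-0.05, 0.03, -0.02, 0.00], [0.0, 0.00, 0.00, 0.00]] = a @ [[-1.33, 0.84, -0.38, 0.04]]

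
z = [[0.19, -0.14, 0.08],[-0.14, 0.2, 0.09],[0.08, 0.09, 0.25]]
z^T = [[0.19, -0.14, 0.08],[-0.14, 0.20, 0.09],[0.08, 0.09, 0.25]]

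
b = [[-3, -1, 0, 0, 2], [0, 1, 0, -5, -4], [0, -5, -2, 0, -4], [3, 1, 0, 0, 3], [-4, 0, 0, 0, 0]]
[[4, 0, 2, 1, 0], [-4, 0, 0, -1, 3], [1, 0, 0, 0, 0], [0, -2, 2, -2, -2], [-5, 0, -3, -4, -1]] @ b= [[-9, -13, -4, 0, 3], [-3, 3, 0, 0, -11], [-3, -1, 0, 0, 2], [2, -14, -4, 10, -6], [7, 16, 6, 0, -10]]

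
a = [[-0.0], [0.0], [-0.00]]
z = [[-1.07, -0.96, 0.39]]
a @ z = [[0.00, 0.0, 0.0], [0.0, 0.00, 0.0], [0.00, 0.00, 0.00]]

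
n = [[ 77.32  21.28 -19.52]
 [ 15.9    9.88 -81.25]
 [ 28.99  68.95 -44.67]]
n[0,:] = [77.32, 21.28, -19.52]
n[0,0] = 77.32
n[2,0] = 28.99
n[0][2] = -19.52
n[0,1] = 21.28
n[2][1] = 68.95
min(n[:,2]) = -81.25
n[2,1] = 68.95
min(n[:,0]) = 15.9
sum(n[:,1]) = 100.11000000000001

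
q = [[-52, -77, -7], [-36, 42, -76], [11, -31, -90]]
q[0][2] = -7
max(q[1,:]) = 42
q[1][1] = 42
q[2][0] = 11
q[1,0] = -36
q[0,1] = -77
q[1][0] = -36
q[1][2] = -76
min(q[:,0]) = -52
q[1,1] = 42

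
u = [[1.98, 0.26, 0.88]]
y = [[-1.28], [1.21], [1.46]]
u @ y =[[-0.94]]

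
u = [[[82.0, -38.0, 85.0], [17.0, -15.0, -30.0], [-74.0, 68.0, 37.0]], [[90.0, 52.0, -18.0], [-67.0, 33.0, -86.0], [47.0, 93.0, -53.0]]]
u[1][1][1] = 33.0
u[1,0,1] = 52.0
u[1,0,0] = 90.0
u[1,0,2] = -18.0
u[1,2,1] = 93.0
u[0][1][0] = 17.0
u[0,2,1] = 68.0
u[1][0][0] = 90.0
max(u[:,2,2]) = 37.0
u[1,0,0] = 90.0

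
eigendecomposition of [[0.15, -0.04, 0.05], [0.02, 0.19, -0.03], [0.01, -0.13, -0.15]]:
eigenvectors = [[0.85+0.00j, (0.85-0j), (-0.15+0j)],  [-0.35-0.32j, -0.35+0.32j, (0.09+0j)],  [(0.17+0.12j), 0.17-0.12j, (0.99+0j)]]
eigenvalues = [(0.18+0.02j), (0.18-0.02j), (-0.16+0j)]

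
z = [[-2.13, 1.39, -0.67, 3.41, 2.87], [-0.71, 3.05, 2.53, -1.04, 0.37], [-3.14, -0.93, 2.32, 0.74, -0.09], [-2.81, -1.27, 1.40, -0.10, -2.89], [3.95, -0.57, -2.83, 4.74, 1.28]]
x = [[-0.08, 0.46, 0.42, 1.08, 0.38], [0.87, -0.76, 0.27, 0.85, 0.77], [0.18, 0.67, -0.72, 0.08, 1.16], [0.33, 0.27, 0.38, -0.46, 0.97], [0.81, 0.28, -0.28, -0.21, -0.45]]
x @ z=[[-3.01, -0.69, 2.63, 1.25, -2.73], [-1.51, -2.88, -2.87, 7.52, 0.72], [5.76, 2.20, -3.27, 4.87, 2.08], [3.04, 0.96, -2.05, 5.77, 3.58], [-2.23, 2.76, 0.50, 0.15, 2.48]]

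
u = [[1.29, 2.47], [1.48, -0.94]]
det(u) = -4.868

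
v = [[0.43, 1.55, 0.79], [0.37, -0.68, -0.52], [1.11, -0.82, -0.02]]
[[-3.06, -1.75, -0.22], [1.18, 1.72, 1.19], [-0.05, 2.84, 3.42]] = v @ [[-0.78, 1.56, 2.22], [-0.96, -1.34, -1.18], [-1.56, -0.44, 0.83]]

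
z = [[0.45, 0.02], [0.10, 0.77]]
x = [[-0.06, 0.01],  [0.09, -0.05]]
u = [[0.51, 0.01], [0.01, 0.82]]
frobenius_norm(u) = 0.97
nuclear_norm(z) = 1.22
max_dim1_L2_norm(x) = 0.1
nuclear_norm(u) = 1.33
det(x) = 0.00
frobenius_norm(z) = 0.90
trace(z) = 1.22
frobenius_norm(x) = 0.12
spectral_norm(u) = 0.82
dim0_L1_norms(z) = [0.55, 0.79]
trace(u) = 1.33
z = u + x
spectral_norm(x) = 0.12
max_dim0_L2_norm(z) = 0.77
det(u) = 0.42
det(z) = 0.34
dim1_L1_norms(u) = [0.52, 0.83]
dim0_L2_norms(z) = [0.46, 0.77]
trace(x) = -0.11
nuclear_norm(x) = 0.14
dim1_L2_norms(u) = [0.51, 0.82]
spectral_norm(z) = 0.78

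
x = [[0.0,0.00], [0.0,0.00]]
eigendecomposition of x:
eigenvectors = [[1.00, 0.0], [0.0, 1.0]]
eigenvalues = [0.0, 0.0]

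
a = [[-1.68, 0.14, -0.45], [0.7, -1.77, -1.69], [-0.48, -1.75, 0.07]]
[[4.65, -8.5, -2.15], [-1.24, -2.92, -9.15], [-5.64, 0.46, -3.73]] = a @ [[-1.52, 3.77, 0.54], [3.5, -1.12, 2.12], [-3.56, 4.46, 3.42]]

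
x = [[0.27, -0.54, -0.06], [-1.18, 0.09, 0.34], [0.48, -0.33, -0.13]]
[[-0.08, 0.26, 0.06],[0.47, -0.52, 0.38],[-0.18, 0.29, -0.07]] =x @ [[-0.39,0.41,-0.34], [-0.05,-0.27,-0.29], [0.05,-0.04,0.01]]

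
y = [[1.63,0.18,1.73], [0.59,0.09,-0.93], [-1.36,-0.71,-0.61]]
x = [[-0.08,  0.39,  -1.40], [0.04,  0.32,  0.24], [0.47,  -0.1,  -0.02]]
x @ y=[[2.00, 1.01, 0.35], [-0.07, -0.13, -0.37], [0.73, 0.09, 0.92]]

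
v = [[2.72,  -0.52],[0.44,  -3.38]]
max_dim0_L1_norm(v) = 3.9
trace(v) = -0.66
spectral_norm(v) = 3.63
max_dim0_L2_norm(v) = 3.42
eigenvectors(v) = [[1.00, 0.09],[0.07, 1.00]]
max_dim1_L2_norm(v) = 3.41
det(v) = -8.96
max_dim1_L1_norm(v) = 3.82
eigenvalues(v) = [2.68, -3.34]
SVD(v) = [[0.47, 0.88], [0.88, -0.47]] @ diag([3.632756918972888, 2.467767648636032]) @ [[0.46, -0.89],  [0.89, 0.46]]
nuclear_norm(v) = 6.10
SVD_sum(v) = [[0.79, -1.52],[1.47, -2.85]] + [[1.93,1.0], [-1.03,-0.53]]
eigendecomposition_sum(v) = [[2.70, -0.23], [0.2, -0.02]] + [[0.02, -0.29],[0.24, -3.36]]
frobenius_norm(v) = 4.39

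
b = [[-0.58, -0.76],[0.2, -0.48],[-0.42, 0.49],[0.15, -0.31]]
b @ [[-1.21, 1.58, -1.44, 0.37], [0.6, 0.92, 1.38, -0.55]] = [[0.25,-1.62,-0.21,0.2],[-0.53,-0.13,-0.95,0.34],[0.80,-0.21,1.28,-0.42],[-0.37,-0.05,-0.64,0.23]]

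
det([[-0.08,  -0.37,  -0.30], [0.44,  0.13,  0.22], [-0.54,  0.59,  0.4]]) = 0.016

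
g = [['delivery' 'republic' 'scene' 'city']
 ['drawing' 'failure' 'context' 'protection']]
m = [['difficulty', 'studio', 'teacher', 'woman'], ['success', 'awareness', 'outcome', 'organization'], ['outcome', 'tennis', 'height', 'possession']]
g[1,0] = 'drawing'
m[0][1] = 'studio'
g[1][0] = 'drawing'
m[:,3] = ['woman', 'organization', 'possession']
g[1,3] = 'protection'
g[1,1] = 'failure'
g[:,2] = ['scene', 'context']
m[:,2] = ['teacher', 'outcome', 'height']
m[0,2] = 'teacher'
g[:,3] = ['city', 'protection']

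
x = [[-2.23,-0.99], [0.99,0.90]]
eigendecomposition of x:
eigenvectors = [[-0.94, 0.34], [0.34, -0.94]]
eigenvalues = [-1.88, 0.55]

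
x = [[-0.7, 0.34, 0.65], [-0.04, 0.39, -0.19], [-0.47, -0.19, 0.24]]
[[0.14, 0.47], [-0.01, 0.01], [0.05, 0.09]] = x@[[-0.05, -0.04], [0.04, 0.28], [0.14, 0.53]]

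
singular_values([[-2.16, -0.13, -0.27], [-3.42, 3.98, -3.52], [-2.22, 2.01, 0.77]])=[6.82, 2.35, 1.49]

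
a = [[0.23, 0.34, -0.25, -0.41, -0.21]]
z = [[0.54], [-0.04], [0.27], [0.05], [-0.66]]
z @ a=[[0.12, 0.18, -0.14, -0.22, -0.11],[-0.01, -0.01, 0.01, 0.02, 0.01],[0.06, 0.09, -0.07, -0.11, -0.06],[0.01, 0.02, -0.01, -0.02, -0.01],[-0.15, -0.22, 0.16, 0.27, 0.14]]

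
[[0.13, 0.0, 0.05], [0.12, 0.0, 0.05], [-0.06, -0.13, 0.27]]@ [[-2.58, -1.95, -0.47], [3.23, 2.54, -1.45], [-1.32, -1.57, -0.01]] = [[-0.40, -0.33, -0.06], [-0.38, -0.31, -0.06], [-0.62, -0.64, 0.21]]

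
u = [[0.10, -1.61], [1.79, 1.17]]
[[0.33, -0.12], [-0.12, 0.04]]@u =[[-0.18, -0.67], [0.06, 0.24]]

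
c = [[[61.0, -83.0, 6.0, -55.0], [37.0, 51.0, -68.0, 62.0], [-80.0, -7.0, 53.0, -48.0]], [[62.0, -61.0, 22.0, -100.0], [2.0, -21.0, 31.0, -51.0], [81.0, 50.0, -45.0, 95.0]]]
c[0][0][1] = -83.0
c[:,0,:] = [[61.0, -83.0, 6.0, -55.0], [62.0, -61.0, 22.0, -100.0]]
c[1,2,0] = 81.0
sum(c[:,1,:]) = 43.0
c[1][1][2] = 31.0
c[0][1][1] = 51.0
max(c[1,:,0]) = 81.0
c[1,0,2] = 22.0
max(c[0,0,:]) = 61.0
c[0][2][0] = -80.0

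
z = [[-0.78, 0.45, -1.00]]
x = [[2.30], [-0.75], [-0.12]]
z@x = [[-2.01]]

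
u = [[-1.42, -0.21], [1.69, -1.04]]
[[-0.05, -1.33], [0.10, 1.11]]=u @[[0.04,0.88], [-0.03,0.36]]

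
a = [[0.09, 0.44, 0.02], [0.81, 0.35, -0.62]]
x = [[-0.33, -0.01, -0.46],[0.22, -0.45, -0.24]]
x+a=[[-0.24, 0.43, -0.44], [1.03, -0.1, -0.86]]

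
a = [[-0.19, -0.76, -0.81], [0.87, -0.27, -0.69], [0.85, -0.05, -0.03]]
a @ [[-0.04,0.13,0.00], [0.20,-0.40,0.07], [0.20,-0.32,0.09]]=[[-0.31, 0.54, -0.13], [-0.23, 0.44, -0.08], [-0.05, 0.14, -0.01]]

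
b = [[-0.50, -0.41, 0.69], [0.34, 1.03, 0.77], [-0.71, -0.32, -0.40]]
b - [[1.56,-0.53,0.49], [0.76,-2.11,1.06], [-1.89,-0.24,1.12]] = [[-2.06, 0.12, 0.20],[-0.42, 3.14, -0.29],[1.18, -0.08, -1.52]]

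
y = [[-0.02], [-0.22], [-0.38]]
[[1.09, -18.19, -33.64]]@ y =[[16.76]]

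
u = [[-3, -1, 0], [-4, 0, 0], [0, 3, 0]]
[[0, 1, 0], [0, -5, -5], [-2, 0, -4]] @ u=[[-4, 0, 0], [20, -15, 0], [6, -10, 0]]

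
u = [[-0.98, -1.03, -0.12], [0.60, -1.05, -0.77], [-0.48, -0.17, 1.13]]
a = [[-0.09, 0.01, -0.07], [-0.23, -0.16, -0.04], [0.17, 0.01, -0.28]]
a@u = [[0.13, 0.09, -0.08],[0.15, 0.41, 0.11],[-0.03, -0.14, -0.34]]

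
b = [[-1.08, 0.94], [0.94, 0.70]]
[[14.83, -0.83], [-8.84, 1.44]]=b @ [[-11.4,1.18], [2.68,0.47]]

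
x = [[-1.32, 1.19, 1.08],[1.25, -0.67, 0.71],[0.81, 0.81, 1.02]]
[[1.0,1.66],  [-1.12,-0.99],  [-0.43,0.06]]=x @ [[-0.62, -0.66], [0.32, 0.47], [-0.18, 0.21]]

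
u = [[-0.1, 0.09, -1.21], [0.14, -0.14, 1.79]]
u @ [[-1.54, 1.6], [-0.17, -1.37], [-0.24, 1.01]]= [[0.43, -1.51], [-0.62, 2.22]]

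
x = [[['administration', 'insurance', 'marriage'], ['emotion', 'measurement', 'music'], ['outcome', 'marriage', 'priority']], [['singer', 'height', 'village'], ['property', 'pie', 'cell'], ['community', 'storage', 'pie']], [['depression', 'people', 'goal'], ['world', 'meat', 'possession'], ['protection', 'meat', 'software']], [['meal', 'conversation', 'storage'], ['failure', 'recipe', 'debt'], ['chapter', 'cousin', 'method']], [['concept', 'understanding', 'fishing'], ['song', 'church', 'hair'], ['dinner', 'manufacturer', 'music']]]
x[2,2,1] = 'meat'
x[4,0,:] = ['concept', 'understanding', 'fishing']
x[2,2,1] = 'meat'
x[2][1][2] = 'possession'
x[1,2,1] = 'storage'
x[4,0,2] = 'fishing'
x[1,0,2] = 'village'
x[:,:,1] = [['insurance', 'measurement', 'marriage'], ['height', 'pie', 'storage'], ['people', 'meat', 'meat'], ['conversation', 'recipe', 'cousin'], ['understanding', 'church', 'manufacturer']]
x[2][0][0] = 'depression'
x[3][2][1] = 'cousin'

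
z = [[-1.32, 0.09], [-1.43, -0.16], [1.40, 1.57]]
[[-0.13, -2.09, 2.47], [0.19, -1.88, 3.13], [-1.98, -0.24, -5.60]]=z @ [[0.01,1.48,-1.99], [-1.27,-1.47,-1.79]]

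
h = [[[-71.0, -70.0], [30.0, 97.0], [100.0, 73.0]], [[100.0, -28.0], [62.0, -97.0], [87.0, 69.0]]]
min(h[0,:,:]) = -71.0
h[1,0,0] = 100.0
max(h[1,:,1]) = 69.0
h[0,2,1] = 73.0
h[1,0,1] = -28.0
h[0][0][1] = -70.0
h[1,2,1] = 69.0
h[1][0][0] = 100.0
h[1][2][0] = 87.0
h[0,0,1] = -70.0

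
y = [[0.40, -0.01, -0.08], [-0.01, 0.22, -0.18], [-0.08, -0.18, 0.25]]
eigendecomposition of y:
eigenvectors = [[0.17, 0.68, 0.71],[0.71, 0.42, -0.57],[0.68, -0.6, 0.41]]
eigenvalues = [0.04, 0.46, 0.36]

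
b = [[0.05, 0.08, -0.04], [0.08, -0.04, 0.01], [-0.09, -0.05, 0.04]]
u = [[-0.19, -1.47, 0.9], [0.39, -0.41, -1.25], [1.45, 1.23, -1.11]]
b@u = [[-0.04, -0.16, -0.01], [-0.02, -0.09, 0.11], [0.06, 0.2, -0.06]]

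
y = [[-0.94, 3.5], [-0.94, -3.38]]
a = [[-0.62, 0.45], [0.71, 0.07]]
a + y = [[-1.56, 3.95], [-0.23, -3.31]]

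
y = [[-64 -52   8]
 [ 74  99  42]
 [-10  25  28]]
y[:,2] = [8, 42, 28]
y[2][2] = 28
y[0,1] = -52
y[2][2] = 28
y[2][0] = -10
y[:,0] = [-64, 74, -10]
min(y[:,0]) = -64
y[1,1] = 99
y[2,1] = 25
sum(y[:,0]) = 0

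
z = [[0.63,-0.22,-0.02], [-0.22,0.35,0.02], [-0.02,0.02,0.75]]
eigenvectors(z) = [[0.48, 0.62, 0.62], [0.88, -0.35, -0.33], [-0.02, -0.70, 0.71]]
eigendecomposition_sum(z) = [[0.05, 0.10, -0.00], [0.10, 0.18, -0.0], [-0.0, -0.00, 0.00]] + [[0.3, -0.17, -0.34], [-0.17, 0.10, 0.19], [-0.34, 0.19, 0.38]] + [[0.28,-0.15,0.32], [-0.15,0.08,-0.17], [0.32,-0.17,0.37]]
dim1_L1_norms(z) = [0.87, 0.59, 0.79]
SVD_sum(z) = [[0.30,  -0.17,  -0.34],  [-0.17,  0.10,  0.19],  [-0.34,  0.19,  0.38]] + [[0.28, -0.15, 0.32], [-0.15, 0.08, -0.17], [0.32, -0.17, 0.37]] + [[0.05, 0.10, -0.0], [0.1, 0.18, -0.0], [-0.00, -0.0, 0.0]]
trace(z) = 1.73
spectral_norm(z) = 0.78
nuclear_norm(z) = 1.73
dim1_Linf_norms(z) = [0.63, 0.35, 0.75]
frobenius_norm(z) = 1.09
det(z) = 0.13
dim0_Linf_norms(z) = [0.63, 0.35, 0.75]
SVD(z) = [[-0.62, -0.62, -0.48], [0.35, 0.33, -0.88], [0.70, -0.71, 0.02]] @ diag([0.7775993361281084, 0.7232891420643242, 0.2291115218075679]) @ [[-0.62, 0.35, 0.7], [-0.62, 0.33, -0.71], [-0.48, -0.88, 0.02]]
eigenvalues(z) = [0.23, 0.78, 0.72]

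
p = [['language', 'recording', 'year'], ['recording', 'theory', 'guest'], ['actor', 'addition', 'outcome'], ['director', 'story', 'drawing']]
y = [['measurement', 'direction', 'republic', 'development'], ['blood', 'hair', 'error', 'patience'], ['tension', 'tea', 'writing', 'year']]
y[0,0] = 'measurement'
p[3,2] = 'drawing'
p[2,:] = ['actor', 'addition', 'outcome']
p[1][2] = 'guest'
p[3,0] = 'director'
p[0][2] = 'year'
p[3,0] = 'director'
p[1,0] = 'recording'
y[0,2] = 'republic'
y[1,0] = 'blood'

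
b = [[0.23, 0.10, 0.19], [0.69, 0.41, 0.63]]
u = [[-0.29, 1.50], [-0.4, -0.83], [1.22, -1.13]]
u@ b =[[0.97,0.59,0.89],  [-0.66,-0.38,-0.60],  [-0.50,-0.34,-0.48]]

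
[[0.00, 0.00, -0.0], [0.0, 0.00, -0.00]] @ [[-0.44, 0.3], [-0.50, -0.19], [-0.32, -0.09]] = [[0.00, 0.0], [0.0, 0.00]]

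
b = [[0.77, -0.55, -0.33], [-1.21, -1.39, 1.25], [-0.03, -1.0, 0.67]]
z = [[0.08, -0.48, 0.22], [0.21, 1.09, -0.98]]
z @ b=[[0.64,  0.40,  -0.48],[-1.13,  -0.65,  0.64]]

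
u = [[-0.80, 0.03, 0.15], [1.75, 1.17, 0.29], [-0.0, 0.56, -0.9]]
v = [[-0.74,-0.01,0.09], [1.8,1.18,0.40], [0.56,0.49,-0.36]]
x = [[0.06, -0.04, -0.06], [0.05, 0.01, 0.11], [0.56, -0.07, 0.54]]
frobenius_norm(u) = 2.51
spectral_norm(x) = 0.79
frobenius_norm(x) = 0.80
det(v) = 0.47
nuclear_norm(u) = 3.77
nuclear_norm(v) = 3.27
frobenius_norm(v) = 2.46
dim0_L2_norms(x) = [0.57, 0.08, 0.55]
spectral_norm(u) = 2.23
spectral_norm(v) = 2.37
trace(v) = 0.08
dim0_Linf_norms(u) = [1.75, 1.17, 0.9]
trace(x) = 0.61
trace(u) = -0.53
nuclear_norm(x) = 0.90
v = u + x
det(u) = 1.17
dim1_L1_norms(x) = [0.16, 0.17, 1.17]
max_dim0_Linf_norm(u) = 1.75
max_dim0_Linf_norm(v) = 1.8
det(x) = -0.00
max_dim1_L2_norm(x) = 0.78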